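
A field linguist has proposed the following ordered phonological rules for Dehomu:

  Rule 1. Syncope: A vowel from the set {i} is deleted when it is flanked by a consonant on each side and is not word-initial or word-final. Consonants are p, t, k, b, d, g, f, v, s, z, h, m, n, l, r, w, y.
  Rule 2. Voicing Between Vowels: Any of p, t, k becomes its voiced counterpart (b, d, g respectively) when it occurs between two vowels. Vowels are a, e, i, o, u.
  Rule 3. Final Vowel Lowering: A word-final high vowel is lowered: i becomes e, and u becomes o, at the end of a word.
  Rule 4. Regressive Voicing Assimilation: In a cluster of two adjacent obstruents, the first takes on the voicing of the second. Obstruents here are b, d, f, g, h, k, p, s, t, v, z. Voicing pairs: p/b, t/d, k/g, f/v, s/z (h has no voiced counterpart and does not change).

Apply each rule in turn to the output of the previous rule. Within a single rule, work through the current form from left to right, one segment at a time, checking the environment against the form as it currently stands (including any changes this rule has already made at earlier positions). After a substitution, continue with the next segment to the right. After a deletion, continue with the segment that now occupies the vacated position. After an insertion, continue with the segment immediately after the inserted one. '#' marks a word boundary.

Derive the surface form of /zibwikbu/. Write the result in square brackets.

Rule 1 Syncope: [zibwikbu] → [zbwkbu]
Rule 2 Voicing Between Vowels: no change — [zbwkbu]
Rule 3 Final Vowel Lowering: [zbwkbu] → [zbwkbo]
Rule 4 Regressive Voicing Assimilation: [zbwkbo] → [zbwgbo]

[zbwgbo]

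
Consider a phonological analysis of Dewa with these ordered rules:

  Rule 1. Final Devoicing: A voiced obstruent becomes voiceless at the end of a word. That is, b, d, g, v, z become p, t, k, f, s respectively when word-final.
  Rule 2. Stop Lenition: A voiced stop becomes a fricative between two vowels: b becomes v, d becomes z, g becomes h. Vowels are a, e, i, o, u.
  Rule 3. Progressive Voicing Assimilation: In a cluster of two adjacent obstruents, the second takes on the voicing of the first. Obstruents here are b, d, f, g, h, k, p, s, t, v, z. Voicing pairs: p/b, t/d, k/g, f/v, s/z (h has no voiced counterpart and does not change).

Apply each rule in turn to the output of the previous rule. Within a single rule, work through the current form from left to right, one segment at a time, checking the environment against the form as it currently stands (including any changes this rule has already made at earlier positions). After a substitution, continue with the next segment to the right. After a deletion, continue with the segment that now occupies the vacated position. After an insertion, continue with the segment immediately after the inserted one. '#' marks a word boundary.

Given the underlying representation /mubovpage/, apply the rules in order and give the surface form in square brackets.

[muvovbahe]

Rule 1 Final Devoicing: no change — [mubovpage]
Rule 2 Stop Lenition: [mubovpage] → [muvovpahe]
Rule 3 Progressive Voicing Assimilation: [muvovpahe] → [muvovbahe]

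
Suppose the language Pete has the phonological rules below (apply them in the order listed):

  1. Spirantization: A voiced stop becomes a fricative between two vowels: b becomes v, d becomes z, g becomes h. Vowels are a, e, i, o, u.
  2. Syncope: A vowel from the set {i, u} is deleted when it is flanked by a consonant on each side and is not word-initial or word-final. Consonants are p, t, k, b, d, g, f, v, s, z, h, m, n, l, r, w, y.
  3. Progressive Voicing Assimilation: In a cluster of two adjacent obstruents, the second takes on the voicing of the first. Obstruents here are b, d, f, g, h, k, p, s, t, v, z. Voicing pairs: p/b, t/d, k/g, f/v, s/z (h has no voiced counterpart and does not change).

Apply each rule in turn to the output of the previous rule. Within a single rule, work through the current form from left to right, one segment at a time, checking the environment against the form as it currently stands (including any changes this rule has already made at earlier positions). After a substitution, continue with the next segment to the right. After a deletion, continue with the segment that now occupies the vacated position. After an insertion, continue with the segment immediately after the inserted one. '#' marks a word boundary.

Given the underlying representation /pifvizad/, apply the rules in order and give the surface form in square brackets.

[pffsad]

1 Spirantization: no change — [pifvizad]
2 Syncope: [pifvizad] → [pfvzad]
3 Progressive Voicing Assimilation: [pfvzad] → [pffsad]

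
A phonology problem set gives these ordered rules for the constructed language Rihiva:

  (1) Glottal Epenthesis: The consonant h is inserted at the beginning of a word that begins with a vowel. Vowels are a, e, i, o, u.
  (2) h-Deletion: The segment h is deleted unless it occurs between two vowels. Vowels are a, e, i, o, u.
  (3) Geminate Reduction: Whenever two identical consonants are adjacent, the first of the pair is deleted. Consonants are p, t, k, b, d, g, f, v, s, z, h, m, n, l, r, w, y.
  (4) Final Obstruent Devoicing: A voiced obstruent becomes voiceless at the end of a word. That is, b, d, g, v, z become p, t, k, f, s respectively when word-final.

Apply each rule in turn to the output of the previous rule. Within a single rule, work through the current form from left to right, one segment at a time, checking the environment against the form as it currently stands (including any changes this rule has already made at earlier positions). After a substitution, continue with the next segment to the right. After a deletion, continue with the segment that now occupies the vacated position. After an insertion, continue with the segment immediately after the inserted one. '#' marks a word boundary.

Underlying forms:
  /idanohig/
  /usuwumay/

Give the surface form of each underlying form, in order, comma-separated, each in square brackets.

[idanohik], [usuwumay]

/idanohig/:
  (1) Glottal Epenthesis: [idanohig] → [hidanohig]
  (2) h-Deletion: [hidanohig] → [idanohig]
  (3) Geminate Reduction: no change — [idanohig]
  (4) Final Obstruent Devoicing: [idanohig] → [idanohik]
/usuwumay/:
  (1) Glottal Epenthesis: [usuwumay] → [husuwumay]
  (2) h-Deletion: [husuwumay] → [usuwumay]
  (3) Geminate Reduction: no change — [usuwumay]
  (4) Final Obstruent Devoicing: no change — [usuwumay]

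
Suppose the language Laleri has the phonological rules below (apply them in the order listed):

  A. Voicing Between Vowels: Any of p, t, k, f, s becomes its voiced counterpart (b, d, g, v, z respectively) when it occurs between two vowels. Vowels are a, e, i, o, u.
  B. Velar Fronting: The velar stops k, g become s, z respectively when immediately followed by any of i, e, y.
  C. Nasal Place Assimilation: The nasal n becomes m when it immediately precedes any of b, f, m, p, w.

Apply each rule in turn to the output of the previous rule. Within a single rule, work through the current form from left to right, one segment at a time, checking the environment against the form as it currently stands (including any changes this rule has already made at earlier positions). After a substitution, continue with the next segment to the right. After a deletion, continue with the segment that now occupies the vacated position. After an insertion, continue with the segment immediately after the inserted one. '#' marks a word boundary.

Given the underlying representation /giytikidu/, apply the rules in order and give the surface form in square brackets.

A Voicing Between Vowels: [giytikidu] → [giytigidu]
B Velar Fronting: [giytigidu] → [ziytizidu]
C Nasal Place Assimilation: no change — [ziytizidu]

[ziytizidu]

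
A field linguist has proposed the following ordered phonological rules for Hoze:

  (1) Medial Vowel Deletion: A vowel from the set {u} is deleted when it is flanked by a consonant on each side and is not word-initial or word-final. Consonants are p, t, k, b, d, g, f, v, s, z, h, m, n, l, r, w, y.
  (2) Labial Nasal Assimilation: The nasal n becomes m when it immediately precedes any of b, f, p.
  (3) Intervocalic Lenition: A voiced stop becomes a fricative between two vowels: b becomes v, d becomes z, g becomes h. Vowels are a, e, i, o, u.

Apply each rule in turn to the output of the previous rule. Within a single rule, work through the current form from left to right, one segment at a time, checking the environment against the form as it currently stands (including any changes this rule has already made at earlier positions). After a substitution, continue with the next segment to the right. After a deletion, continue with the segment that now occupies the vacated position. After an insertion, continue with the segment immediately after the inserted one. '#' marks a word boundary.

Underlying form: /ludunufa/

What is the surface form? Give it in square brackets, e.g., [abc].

(1) Medial Vowel Deletion: [ludunufa] → [ldnfa]
(2) Labial Nasal Assimilation: [ldnfa] → [ldmfa]
(3) Intervocalic Lenition: no change — [ldmfa]

[ldmfa]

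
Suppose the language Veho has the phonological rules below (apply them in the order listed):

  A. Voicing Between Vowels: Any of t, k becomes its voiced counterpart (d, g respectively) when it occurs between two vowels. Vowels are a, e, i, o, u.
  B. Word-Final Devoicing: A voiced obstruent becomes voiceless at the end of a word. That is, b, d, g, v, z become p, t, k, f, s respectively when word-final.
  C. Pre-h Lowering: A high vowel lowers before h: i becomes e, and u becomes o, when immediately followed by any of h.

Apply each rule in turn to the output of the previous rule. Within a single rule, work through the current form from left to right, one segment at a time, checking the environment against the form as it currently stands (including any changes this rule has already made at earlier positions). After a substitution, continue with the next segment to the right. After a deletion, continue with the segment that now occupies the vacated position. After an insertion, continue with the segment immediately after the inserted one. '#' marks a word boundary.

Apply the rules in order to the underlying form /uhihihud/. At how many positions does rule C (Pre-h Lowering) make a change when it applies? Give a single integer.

3

A Voicing Between Vowels: no change — [uhihihud]
B Word-Final Devoicing: [uhihihud] → [uhihihut]
C Pre-h Lowering: [uhihihut] → [ohehehut]
Rule C changed 3 position(s).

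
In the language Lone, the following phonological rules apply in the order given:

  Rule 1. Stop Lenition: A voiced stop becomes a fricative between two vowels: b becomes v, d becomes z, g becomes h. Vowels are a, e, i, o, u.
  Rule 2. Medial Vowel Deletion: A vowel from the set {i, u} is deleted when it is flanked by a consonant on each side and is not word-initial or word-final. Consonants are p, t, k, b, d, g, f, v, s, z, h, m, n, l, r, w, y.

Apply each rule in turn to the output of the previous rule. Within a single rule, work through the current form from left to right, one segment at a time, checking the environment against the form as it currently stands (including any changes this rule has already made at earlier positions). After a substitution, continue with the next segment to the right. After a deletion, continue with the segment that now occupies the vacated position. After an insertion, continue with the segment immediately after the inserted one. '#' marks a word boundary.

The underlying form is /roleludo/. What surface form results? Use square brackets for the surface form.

Rule 1 Stop Lenition: [roleludo] → [roleluzo]
Rule 2 Medial Vowel Deletion: [roleluzo] → [rolelzo]

[rolelzo]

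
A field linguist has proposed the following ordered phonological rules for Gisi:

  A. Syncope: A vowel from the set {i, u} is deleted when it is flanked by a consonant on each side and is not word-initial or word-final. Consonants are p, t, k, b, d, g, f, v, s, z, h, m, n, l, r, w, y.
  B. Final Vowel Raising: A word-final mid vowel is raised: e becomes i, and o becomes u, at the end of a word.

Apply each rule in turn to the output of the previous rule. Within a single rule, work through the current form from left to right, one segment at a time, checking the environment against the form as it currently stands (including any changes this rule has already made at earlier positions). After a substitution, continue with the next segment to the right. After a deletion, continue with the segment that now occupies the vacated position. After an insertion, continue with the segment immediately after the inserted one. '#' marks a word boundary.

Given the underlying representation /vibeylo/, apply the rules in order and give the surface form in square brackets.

A Syncope: [vibeylo] → [vbeylo]
B Final Vowel Raising: [vbeylo] → [vbeylu]

[vbeylu]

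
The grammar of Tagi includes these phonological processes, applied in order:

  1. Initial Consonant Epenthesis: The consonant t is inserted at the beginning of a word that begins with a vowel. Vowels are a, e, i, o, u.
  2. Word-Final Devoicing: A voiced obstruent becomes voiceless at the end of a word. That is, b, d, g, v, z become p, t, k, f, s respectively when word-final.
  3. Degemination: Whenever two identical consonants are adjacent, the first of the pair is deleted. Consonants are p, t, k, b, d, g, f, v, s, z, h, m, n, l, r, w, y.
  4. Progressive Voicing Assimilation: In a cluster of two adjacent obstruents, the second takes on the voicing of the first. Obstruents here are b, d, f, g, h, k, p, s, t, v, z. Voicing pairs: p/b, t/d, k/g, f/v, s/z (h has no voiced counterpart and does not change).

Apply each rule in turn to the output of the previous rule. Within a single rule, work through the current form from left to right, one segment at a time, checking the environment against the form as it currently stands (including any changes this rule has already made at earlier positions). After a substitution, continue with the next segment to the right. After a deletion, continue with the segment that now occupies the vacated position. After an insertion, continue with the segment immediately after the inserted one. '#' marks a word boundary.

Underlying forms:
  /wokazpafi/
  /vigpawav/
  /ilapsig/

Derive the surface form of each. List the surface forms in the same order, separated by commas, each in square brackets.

[wokazbafi], [vigbawaf], [tilapsik]

/wokazpafi/:
  1 Initial Consonant Epenthesis: no change — [wokazpafi]
  2 Word-Final Devoicing: no change — [wokazpafi]
  3 Degemination: no change — [wokazpafi]
  4 Progressive Voicing Assimilation: [wokazpafi] → [wokazbafi]
/vigpawav/:
  1 Initial Consonant Epenthesis: no change — [vigpawav]
  2 Word-Final Devoicing: [vigpawav] → [vigpawaf]
  3 Degemination: no change — [vigpawaf]
  4 Progressive Voicing Assimilation: [vigpawaf] → [vigbawaf]
/ilapsig/:
  1 Initial Consonant Epenthesis: [ilapsig] → [tilapsig]
  2 Word-Final Devoicing: [tilapsig] → [tilapsik]
  3 Degemination: no change — [tilapsik]
  4 Progressive Voicing Assimilation: no change — [tilapsik]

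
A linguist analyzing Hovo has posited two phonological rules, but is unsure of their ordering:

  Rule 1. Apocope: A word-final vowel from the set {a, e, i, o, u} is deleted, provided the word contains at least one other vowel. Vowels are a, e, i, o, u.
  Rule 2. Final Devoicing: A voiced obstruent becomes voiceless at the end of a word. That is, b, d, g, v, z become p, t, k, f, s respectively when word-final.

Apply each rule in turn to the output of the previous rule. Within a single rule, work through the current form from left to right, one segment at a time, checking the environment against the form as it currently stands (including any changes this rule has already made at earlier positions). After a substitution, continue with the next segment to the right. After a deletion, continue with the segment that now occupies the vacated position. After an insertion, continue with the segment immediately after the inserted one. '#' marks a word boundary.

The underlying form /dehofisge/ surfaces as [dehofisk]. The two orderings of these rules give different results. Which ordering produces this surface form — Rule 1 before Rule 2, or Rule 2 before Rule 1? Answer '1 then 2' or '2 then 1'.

Order 1 then 2:
  1 Apocope: [dehofisge] → [dehofisg]
  2 Final Devoicing: [dehofisg] → [dehofisk]
  result: [dehofisk]
Order 2 then 1:
  2 Final Devoicing: no change — [dehofisge]
  1 Apocope: [dehofisge] → [dehofisg]
  result: [dehofisg]

1 then 2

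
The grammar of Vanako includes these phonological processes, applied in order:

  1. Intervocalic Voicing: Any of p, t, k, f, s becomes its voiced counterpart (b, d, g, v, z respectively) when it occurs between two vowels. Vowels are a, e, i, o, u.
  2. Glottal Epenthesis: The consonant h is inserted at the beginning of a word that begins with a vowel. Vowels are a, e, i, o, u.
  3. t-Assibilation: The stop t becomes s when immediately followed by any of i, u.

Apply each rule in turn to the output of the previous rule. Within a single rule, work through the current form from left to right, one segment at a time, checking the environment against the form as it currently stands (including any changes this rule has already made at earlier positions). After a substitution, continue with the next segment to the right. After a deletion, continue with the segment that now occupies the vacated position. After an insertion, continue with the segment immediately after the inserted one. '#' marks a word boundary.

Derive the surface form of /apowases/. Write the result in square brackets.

[habowazes]

1 Intervocalic Voicing: [apowases] → [abowazes]
2 Glottal Epenthesis: [abowazes] → [habowazes]
3 t-Assibilation: no change — [habowazes]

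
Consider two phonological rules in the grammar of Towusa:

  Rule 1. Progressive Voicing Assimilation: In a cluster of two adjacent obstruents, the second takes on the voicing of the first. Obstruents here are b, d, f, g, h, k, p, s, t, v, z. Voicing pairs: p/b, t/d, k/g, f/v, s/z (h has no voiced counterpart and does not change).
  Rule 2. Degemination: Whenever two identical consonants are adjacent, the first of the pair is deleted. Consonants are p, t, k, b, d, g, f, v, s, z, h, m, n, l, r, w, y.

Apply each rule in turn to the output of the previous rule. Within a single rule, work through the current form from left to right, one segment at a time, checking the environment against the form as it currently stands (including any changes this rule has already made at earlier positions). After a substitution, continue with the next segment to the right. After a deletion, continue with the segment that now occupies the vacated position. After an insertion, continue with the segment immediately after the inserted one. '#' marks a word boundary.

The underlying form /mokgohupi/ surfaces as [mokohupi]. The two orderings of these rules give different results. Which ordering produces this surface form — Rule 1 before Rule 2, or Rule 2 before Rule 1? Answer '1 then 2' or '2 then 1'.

Order 1 then 2:
  1 Progressive Voicing Assimilation: [mokgohupi] → [mokkohupi]
  2 Degemination: [mokkohupi] → [mokohupi]
  result: [mokohupi]
Order 2 then 1:
  2 Degemination: no change — [mokgohupi]
  1 Progressive Voicing Assimilation: [mokgohupi] → [mokkohupi]
  result: [mokkohupi]

1 then 2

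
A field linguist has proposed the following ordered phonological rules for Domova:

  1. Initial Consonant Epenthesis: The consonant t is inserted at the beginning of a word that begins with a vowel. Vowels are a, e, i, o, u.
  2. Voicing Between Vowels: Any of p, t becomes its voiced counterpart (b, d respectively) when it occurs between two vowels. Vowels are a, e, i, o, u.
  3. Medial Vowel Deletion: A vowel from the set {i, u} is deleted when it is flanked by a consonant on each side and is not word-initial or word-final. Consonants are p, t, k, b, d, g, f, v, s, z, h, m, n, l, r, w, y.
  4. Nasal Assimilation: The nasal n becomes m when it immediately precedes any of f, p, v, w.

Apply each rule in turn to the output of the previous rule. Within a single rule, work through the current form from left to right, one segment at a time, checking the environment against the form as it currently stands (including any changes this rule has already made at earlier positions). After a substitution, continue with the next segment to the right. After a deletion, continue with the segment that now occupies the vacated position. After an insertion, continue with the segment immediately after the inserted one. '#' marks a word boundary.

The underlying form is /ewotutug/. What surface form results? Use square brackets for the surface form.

[tewoddg]

1 Initial Consonant Epenthesis: [ewotutug] → [tewotutug]
2 Voicing Between Vowels: [tewotutug] → [tewodudug]
3 Medial Vowel Deletion: [tewodudug] → [tewoddg]
4 Nasal Assimilation: no change — [tewoddg]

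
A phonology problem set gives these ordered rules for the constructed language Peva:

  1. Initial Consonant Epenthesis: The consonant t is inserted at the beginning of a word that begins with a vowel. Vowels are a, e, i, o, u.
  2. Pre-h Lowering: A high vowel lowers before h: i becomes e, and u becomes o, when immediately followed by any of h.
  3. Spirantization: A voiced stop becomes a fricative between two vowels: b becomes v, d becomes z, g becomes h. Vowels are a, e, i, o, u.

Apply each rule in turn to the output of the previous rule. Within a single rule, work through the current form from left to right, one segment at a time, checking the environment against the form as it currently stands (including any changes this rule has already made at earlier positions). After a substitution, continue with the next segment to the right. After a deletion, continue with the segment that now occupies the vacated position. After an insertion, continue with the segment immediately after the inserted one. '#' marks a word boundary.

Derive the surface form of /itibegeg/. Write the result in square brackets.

1 Initial Consonant Epenthesis: [itibegeg] → [titibegeg]
2 Pre-h Lowering: no change — [titibegeg]
3 Spirantization: [titibegeg] → [titiveheg]

[titiveheg]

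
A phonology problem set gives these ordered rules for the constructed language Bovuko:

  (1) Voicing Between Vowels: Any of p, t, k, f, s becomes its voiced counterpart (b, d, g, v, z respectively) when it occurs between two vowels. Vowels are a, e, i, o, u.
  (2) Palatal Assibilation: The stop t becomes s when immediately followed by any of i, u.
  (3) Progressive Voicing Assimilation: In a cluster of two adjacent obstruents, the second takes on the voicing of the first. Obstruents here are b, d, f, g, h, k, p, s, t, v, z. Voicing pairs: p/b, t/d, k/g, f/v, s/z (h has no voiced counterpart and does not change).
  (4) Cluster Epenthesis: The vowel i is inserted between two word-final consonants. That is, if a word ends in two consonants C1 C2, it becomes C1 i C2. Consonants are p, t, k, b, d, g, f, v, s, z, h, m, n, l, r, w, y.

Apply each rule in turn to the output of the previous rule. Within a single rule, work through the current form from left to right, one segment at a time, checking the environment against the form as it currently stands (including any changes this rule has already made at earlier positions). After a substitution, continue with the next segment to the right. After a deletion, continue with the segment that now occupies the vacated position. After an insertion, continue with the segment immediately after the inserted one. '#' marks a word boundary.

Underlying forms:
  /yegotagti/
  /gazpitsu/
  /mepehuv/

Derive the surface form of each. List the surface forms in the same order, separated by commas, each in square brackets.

[yegodagzi], [gazbitsu], [mebehuv]

/yegotagti/:
  (1) Voicing Between Vowels: [yegotagti] → [yegodagti]
  (2) Palatal Assibilation: [yegodagti] → [yegodagsi]
  (3) Progressive Voicing Assimilation: [yegodagsi] → [yegodagzi]
  (4) Cluster Epenthesis: no change — [yegodagzi]
/gazpitsu/:
  (1) Voicing Between Vowels: no change — [gazpitsu]
  (2) Palatal Assibilation: no change — [gazpitsu]
  (3) Progressive Voicing Assimilation: [gazpitsu] → [gazbitsu]
  (4) Cluster Epenthesis: no change — [gazbitsu]
/mepehuv/:
  (1) Voicing Between Vowels: [mepehuv] → [mebehuv]
  (2) Palatal Assibilation: no change — [mebehuv]
  (3) Progressive Voicing Assimilation: no change — [mebehuv]
  (4) Cluster Epenthesis: no change — [mebehuv]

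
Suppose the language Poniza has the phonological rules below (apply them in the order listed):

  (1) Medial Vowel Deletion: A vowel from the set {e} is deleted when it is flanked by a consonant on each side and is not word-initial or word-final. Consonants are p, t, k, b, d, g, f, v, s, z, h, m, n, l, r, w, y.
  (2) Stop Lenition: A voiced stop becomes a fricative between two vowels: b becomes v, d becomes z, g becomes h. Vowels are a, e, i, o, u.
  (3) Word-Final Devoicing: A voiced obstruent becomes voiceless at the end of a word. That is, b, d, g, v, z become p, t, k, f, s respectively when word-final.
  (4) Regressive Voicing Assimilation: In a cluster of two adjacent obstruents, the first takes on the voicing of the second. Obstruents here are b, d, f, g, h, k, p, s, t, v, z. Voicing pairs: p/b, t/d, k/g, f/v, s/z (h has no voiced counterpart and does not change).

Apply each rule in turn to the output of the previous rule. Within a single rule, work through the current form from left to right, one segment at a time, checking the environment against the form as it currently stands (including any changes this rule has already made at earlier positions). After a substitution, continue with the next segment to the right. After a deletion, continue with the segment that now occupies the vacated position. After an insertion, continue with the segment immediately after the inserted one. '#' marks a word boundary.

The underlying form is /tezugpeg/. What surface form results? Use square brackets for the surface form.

[dzukpk]

(1) Medial Vowel Deletion: [tezugpeg] → [tzugpg]
(2) Stop Lenition: no change — [tzugpg]
(3) Word-Final Devoicing: [tzugpg] → [tzugpk]
(4) Regressive Voicing Assimilation: [tzugpk] → [dzukpk]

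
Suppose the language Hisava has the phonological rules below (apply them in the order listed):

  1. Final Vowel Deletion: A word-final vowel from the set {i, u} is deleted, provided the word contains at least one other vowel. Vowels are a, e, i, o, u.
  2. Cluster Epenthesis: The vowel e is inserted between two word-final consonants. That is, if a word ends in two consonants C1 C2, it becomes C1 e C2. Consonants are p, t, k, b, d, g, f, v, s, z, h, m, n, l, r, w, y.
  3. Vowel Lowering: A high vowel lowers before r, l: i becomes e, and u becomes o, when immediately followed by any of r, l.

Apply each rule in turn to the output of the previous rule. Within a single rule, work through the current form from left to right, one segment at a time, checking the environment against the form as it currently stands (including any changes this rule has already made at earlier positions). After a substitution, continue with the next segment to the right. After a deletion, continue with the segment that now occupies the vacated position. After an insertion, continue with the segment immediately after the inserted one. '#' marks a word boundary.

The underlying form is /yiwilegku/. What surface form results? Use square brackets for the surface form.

1 Final Vowel Deletion: [yiwilegku] → [yiwilegk]
2 Cluster Epenthesis: [yiwilegk] → [yiwilegek]
3 Vowel Lowering: [yiwilegek] → [yiwelegek]

[yiwelegek]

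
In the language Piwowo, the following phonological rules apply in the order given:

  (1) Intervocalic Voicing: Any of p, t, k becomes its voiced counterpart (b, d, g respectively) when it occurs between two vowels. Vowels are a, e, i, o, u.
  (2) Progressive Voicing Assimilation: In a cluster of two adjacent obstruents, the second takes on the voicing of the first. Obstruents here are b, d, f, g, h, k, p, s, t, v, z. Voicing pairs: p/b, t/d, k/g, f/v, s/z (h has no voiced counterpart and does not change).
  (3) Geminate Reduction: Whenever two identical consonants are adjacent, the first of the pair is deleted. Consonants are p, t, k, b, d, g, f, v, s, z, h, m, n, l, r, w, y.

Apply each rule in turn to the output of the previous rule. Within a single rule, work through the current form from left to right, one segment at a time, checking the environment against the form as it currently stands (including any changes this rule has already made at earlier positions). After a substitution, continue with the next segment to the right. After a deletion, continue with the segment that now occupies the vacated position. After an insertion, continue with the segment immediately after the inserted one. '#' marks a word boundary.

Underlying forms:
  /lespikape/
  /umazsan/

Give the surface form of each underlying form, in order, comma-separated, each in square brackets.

[lespigabe], [umazan]

/lespikape/:
  (1) Intervocalic Voicing: [lespikape] → [lespigabe]
  (2) Progressive Voicing Assimilation: no change — [lespigabe]
  (3) Geminate Reduction: no change — [lespigabe]
/umazsan/:
  (1) Intervocalic Voicing: no change — [umazsan]
  (2) Progressive Voicing Assimilation: [umazsan] → [umazzan]
  (3) Geminate Reduction: [umazzan] → [umazan]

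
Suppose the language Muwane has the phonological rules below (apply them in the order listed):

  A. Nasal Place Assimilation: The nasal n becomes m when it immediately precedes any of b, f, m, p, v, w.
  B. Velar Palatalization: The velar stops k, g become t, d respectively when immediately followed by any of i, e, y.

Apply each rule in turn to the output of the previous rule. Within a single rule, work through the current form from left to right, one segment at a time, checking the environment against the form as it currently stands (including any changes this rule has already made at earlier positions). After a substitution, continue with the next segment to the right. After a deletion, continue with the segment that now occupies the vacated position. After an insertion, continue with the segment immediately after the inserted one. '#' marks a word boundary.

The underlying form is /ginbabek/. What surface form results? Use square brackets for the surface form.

A Nasal Place Assimilation: [ginbabek] → [gimbabek]
B Velar Palatalization: [gimbabek] → [dimbabek]

[dimbabek]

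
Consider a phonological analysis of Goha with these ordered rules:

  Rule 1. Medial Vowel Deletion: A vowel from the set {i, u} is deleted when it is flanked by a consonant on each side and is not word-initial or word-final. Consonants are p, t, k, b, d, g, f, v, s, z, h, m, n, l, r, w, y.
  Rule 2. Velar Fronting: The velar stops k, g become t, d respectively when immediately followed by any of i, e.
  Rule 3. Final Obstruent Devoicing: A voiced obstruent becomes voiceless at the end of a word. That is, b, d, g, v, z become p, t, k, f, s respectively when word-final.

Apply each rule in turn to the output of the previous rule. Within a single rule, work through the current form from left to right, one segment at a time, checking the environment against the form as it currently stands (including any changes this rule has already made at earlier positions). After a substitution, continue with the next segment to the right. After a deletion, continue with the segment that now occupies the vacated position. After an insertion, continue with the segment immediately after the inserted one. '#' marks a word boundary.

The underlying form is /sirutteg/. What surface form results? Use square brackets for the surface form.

[srttek]

Rule 1 Medial Vowel Deletion: [sirutteg] → [srtteg]
Rule 2 Velar Fronting: no change — [srtteg]
Rule 3 Final Obstruent Devoicing: [srtteg] → [srttek]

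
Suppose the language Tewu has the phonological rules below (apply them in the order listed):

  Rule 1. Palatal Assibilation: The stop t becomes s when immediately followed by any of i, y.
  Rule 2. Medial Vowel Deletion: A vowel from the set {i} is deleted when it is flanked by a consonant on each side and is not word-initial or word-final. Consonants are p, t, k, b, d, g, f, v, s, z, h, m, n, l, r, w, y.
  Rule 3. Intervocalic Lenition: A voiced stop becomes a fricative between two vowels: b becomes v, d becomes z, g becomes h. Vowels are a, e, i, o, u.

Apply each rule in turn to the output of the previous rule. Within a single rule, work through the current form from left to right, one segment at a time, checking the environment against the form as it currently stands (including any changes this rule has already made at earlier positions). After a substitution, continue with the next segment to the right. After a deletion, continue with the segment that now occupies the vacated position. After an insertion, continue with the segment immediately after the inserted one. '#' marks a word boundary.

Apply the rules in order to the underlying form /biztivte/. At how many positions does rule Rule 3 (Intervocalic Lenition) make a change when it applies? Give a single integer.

Rule 1 Palatal Assibilation: [biztivte] → [bizsivte]
Rule 2 Medial Vowel Deletion: [bizsivte] → [bzsvte]
Rule 3 Intervocalic Lenition: no change — [bzsvte]
Rule Rule 3 changed 0 position(s).

0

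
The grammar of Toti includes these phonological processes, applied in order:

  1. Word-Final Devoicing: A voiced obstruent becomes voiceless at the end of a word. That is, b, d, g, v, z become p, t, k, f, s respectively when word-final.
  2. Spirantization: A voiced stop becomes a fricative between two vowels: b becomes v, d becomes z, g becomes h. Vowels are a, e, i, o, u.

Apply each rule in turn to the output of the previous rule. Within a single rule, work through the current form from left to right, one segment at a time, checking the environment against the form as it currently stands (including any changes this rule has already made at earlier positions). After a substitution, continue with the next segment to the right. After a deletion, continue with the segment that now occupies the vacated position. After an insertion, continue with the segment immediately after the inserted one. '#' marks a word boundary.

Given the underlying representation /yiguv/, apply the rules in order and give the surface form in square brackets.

[yihuf]

1 Word-Final Devoicing: [yiguv] → [yiguf]
2 Spirantization: [yiguf] → [yihuf]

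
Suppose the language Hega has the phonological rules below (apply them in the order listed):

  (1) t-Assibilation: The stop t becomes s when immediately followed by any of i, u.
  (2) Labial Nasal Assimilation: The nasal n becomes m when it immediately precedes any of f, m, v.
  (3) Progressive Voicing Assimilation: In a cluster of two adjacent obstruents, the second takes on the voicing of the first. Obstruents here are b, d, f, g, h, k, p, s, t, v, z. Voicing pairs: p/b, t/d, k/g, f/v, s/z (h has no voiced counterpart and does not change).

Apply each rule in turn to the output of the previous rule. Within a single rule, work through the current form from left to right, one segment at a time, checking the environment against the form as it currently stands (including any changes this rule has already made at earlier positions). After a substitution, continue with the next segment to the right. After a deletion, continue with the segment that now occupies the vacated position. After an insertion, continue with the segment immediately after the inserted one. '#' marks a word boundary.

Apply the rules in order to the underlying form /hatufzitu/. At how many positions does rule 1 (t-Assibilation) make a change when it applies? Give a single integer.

(1) t-Assibilation: [hatufzitu] → [hasufzisu]
(2) Labial Nasal Assimilation: no change — [hasufzisu]
(3) Progressive Voicing Assimilation: [hasufzisu] → [hasufsisu]
Rule 1 changed 2 position(s).

2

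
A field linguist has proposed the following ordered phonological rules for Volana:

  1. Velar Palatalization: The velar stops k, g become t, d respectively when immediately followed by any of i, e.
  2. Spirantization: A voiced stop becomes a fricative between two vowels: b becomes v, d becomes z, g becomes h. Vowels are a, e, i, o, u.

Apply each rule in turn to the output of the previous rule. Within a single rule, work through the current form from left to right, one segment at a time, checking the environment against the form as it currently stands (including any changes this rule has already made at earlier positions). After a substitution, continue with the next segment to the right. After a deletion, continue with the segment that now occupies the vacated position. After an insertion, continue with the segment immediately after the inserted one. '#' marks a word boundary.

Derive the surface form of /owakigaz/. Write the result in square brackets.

[owatihaz]

1 Velar Palatalization: [owakigaz] → [owatigaz]
2 Spirantization: [owatigaz] → [owatihaz]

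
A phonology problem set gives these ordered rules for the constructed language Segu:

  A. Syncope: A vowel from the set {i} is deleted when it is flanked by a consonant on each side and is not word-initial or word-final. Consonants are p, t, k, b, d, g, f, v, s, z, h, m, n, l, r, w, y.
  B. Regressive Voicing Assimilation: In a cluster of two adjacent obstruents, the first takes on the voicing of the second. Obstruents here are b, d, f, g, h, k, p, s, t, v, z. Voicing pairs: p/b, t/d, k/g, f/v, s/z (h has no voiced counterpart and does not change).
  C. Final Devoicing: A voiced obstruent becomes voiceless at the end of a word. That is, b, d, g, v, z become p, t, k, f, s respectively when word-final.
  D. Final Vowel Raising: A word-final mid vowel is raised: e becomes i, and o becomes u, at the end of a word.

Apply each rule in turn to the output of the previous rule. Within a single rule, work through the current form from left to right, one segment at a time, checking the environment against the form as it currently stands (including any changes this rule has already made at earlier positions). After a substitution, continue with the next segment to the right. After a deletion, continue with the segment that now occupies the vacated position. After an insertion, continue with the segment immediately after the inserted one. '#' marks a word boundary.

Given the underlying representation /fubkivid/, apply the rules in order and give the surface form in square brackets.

[fupgvt]

A Syncope: [fubkivid] → [fubkvd]
B Regressive Voicing Assimilation: [fubkvd] → [fupgvd]
C Final Devoicing: [fupgvd] → [fupgvt]
D Final Vowel Raising: no change — [fupgvt]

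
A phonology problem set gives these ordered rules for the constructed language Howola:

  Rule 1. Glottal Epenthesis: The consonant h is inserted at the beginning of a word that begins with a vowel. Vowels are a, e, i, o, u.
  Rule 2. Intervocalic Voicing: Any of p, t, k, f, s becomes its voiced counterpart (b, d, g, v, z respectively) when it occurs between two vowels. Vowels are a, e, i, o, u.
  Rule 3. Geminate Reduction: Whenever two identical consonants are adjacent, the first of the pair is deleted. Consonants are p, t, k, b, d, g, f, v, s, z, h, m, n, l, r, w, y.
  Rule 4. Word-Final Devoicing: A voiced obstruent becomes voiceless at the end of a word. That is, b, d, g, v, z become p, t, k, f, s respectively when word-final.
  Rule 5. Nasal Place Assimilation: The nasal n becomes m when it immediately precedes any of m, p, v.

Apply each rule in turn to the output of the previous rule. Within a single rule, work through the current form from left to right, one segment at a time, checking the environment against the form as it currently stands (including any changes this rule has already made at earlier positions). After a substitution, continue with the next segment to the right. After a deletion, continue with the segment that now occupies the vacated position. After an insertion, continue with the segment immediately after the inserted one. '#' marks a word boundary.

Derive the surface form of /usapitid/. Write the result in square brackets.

Rule 1 Glottal Epenthesis: [usapitid] → [husapitid]
Rule 2 Intervocalic Voicing: [husapitid] → [huzabidid]
Rule 3 Geminate Reduction: no change — [huzabidid]
Rule 4 Word-Final Devoicing: [huzabidid] → [huzabidit]
Rule 5 Nasal Place Assimilation: no change — [huzabidit]

[huzabidit]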